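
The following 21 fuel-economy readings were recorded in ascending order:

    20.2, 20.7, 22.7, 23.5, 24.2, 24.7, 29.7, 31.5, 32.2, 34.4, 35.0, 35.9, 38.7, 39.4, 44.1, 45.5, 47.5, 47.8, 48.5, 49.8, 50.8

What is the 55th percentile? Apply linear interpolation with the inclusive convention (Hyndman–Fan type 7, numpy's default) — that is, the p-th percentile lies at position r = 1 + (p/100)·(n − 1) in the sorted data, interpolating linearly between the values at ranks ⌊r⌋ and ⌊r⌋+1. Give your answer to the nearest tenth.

35.9

n = 21.
r = 1 + (55/100)·(21 − 1) = 1 + 11 = 12.
r is an integer, so P55 is the value at rank 12: 35.9.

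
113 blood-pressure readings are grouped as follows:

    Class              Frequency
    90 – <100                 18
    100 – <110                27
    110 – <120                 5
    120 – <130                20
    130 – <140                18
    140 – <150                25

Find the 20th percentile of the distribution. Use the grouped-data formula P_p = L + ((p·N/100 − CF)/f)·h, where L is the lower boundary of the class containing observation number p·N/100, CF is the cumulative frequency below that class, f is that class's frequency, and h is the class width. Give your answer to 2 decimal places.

N = 113; target position k = 20/100 · 113 = 22.6.
Cumulative frequencies: 18, 45, 50, 70, 88, 113.
Observation 22.6 falls in the class 100 – <110.
L = 100, CF = 18, f = 27, h = 10.
P20 = 100 + ((22.6 − 18)/27)·10 = 100 + 1.7037 = 101.704.

101.70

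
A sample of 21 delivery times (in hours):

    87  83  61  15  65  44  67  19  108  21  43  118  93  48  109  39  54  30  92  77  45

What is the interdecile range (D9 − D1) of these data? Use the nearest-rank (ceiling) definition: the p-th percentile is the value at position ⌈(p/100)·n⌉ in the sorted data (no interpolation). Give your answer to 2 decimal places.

87.00

Sorted: 15, 19, 21, 30, 39, 43, 44, 45, 48, 54, 61, 65, 67, 77, 83, 87, 92, 93, 108, 109, 118.
n = 21.
P10: rank ⌈10/100·21⌉ = 3 → 21.
P90: rank ⌈90/100·21⌉ = 19 → 108.
Difference: 108 − 21 = 87.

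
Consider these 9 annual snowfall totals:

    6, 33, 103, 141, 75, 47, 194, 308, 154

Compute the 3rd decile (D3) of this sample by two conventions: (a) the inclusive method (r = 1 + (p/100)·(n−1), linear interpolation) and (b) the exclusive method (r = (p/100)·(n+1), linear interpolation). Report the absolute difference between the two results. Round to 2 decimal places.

11.20

Sorted: 6, 33, 47, 75, 103, 141, 154, 194, 308.
n = 9.
(a) r = 3.4; between ranks 3 (47) and 4 (75): 58.2.
(b) r = 3 → value at rank 3 = 47.
|58.2 − 47| = 11.2.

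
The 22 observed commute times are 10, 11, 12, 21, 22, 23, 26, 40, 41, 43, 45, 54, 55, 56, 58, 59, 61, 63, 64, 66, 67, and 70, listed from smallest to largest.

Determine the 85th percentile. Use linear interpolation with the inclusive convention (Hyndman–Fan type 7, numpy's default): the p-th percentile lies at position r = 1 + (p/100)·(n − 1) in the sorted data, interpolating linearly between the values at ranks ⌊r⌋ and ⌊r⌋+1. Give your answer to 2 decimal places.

63.85

n = 22.
r = 1 + (85/100)·(22 − 1) = 1 + 17.85 = 18.85.
Rank 18 is 63 and rank 19 is 64.
Interpolate: 63 + 0.85·(64 − 63) = 63 + 0.85·1 = 63.85.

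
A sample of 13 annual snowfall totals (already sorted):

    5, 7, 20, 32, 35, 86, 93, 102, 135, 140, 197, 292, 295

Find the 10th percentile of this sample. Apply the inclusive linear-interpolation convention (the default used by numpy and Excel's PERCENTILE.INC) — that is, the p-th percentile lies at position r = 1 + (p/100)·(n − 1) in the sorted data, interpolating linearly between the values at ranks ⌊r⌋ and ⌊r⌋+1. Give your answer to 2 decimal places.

n = 13.
r = 1 + (10/100)·(13 − 1) = 1 + 1.2 = 2.2.
Rank 2 is 7 and rank 3 is 20.
Interpolate: 7 + 0.2·(20 − 7) = 7 + 0.2·13 = 9.6.

9.60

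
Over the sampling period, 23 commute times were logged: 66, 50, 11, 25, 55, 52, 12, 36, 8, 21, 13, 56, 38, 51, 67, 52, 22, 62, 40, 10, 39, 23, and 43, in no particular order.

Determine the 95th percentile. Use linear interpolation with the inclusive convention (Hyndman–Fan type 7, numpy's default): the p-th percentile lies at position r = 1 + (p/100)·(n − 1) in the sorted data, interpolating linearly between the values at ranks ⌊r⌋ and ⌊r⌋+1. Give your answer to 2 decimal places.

65.60

Sorted: 8, 10, 11, 12, 13, 21, 22, 23, 25, 36, 38, 39, 40, 43, 50, 51, 52, 52, 55, 56, 62, 66, 67.
n = 23.
r = 1 + (95/100)·(23 − 1) = 1 + 20.9 = 21.9.
Rank 21 is 62 and rank 22 is 66.
Interpolate: 62 + 0.9·(66 − 62) = 62 + 0.9·4 = 65.6.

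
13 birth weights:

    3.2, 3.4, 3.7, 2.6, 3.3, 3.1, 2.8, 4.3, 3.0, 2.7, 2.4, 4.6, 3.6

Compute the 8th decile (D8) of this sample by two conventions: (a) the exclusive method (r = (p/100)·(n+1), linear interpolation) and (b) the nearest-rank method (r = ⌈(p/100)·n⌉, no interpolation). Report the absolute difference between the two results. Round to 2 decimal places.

0.12

Sorted: 2.4, 2.6, 2.7, 2.8, 3.0, 3.1, 3.2, 3.3, 3.4, 3.6, 3.7, 4.3, 4.6.
n = 13.
(a) r = 11.2; between ranks 11 (3.7) and 12 (4.3): 3.82.
(b) the nearest-rank method: rank 11 → 3.7.
|3.82 − 3.7| = 0.12.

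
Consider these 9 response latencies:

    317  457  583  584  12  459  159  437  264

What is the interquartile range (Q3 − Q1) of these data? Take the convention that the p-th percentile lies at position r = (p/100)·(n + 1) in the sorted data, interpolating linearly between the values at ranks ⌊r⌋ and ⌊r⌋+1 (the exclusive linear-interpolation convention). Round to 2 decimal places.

Sorted: 12, 159, 264, 317, 437, 457, 459, 583, 584.
n = 9.
P25: r = 2.5; ranks 2–3 are 159, 264; interpolating gives 211.5.
P75: r = 7.5; ranks 7–8 are 459, 583; interpolating gives 521.
Difference: 521 − 211.5 = 309.5.

309.50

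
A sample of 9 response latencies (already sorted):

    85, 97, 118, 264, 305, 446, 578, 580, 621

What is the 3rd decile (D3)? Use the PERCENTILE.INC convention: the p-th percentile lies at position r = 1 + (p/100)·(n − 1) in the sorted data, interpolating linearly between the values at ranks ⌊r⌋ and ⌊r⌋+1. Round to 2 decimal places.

n = 9.
r = 1 + (30/100)·(9 − 1) = 1 + 2.4 = 3.4.
Rank 3 is 118 and rank 4 is 264.
Interpolate: 118 + 0.4·(264 − 118) = 118 + 0.4·146 = 176.4.

176.40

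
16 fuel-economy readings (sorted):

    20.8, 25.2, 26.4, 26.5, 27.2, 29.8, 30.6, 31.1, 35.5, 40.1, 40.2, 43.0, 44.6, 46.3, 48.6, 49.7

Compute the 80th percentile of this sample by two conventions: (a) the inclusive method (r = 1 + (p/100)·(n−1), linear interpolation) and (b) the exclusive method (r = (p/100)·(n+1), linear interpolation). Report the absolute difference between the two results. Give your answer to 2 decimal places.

1.02

n = 16.
(a) r = 13 → value at rank 13 = 44.6.
(b) r = 13.6; between ranks 13 (44.6) and 14 (46.3): 45.62.
|44.6 − 45.62| = 1.02.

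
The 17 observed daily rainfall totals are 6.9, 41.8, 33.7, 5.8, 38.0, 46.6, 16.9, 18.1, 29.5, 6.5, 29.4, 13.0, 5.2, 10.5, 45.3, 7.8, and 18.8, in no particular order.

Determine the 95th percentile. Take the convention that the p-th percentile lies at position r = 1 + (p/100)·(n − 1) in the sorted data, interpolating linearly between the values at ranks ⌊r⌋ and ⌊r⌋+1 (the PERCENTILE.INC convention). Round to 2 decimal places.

Sorted: 5.2, 5.8, 6.5, 6.9, 7.8, 10.5, 13.0, 16.9, 18.1, 18.8, 29.4, 29.5, 33.7, 38.0, 41.8, 45.3, 46.6.
n = 17.
r = 1 + (95/100)·(17 − 1) = 1 + 15.2 = 16.2.
Rank 16 is 45.3 and rank 17 is 46.6.
Interpolate: 45.3 + 0.2·(46.6 − 45.3) = 45.3 + 0.2·1.3 = 45.56.

45.56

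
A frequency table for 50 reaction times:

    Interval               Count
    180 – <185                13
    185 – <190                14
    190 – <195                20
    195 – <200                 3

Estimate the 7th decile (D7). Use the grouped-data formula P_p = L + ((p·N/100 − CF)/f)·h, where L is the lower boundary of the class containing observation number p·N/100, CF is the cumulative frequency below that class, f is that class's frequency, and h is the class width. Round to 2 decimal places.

N = 50; target position k = 70/100 · 50 = 35.
Cumulative frequencies: 13, 27, 47, 50.
Observation 35 falls in the class 190 – <195.
L = 190, CF = 27, f = 20, h = 5.
P70 = 190 + ((35 − 27)/20)·5 = 190 + 2 = 192.

192.00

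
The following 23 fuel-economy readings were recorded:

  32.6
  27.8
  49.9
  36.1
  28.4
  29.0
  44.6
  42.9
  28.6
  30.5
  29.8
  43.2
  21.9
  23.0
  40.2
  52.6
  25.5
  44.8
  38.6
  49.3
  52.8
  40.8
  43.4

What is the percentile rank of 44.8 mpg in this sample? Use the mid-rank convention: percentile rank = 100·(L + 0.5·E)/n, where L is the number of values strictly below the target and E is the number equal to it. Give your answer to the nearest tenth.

Sorted: 21.9, 23.0, 25.5, 27.8, 28.4, 28.6, 29.0, 29.8, 30.5, 32.6, 36.1, 38.6, 40.2, 40.8, 42.9, 43.2, 43.4, 44.6, 44.8, 49.3, 49.9, 52.6, 52.8.
Count below 44.8: L = 18; count equal: E = 1; n = 23.
Percentile rank = 100·(18 + 0.5·1)/23 = 100·18.5/23 = 80.43.

80.4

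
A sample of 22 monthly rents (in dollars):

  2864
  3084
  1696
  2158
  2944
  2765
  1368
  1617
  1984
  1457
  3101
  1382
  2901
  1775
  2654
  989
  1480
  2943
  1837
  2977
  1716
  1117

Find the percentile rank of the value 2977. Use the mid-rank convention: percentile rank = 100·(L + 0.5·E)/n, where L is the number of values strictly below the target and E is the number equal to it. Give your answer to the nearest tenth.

Sorted: 989, 1117, 1368, 1382, 1457, 1480, 1617, 1696, 1716, 1775, 1837, 1984, 2158, 2654, 2765, 2864, 2901, 2943, 2944, 2977, 3084, 3101.
Count below 2977: L = 19; count equal: E = 1; n = 22.
Percentile rank = 100·(19 + 0.5·1)/22 = 100·19.5/22 = 88.64.

88.6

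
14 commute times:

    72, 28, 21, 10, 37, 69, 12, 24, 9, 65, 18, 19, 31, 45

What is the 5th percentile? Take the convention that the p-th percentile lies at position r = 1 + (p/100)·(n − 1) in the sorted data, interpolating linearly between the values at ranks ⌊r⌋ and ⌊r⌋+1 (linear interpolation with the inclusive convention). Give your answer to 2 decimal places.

9.65

Sorted: 9, 10, 12, 18, 19, 21, 24, 28, 31, 37, 45, 65, 69, 72.
n = 14.
r = 1 + (5/100)·(14 − 1) = 1 + 0.65 = 1.65.
Rank 1 is 9 and rank 2 is 10.
Interpolate: 9 + 0.65·(10 − 9) = 9 + 0.65·1 = 9.65.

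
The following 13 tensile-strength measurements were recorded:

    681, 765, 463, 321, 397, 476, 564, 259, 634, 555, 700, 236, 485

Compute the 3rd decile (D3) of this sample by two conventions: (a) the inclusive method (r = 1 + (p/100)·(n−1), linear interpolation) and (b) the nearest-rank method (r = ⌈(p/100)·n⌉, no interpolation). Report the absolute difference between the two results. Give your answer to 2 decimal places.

39.60

Sorted: 236, 259, 321, 397, 463, 476, 485, 555, 564, 634, 681, 700, 765.
n = 13.
(a) r = 4.6; between ranks 4 (397) and 5 (463): 436.6.
(b) the nearest-rank method: rank 4 → 397.
|436.6 − 397| = 39.6.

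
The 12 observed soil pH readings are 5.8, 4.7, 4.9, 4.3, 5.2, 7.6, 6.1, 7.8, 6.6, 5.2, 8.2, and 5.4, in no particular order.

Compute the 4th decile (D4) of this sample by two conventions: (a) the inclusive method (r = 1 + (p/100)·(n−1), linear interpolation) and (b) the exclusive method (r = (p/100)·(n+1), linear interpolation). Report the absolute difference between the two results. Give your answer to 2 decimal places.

0.04

Sorted: 4.3, 4.7, 4.9, 5.2, 5.2, 5.4, 5.8, 6.1, 6.6, 7.6, 7.8, 8.2.
n = 12.
(a) r = 5.4; between ranks 5 (5.2) and 6 (5.4): 5.28.
(b) r = 5.2; between ranks 5 (5.2) and 6 (5.4): 5.24.
|5.28 − 5.24| = 0.04.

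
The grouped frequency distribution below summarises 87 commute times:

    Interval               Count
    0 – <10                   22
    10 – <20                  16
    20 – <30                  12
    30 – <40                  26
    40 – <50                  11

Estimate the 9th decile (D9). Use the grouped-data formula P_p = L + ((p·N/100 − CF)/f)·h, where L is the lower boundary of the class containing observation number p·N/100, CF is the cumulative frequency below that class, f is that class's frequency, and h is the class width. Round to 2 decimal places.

N = 87; target position k = 90/100 · 87 = 78.3.
Cumulative frequencies: 22, 38, 50, 76, 87.
Observation 78.3 falls in the class 40 – <50.
L = 40, CF = 76, f = 11, h = 10.
P90 = 40 + ((78.3 − 76)/11)·10 = 40 + 2.09091 = 42.0909.

42.09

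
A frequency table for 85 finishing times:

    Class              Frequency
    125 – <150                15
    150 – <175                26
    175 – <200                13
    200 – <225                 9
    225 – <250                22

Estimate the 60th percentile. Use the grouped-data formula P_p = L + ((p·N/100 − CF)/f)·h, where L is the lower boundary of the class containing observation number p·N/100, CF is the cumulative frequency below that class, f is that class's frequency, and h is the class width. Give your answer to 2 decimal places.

194.23

N = 85; target position k = 60/100 · 85 = 51.
Cumulative frequencies: 15, 41, 54, 63, 85.
Observation 51 falls in the class 175 – <200.
L = 175, CF = 41, f = 13, h = 25.
P60 = 175 + ((51 − 41)/13)·25 = 175 + 19.2308 = 194.231.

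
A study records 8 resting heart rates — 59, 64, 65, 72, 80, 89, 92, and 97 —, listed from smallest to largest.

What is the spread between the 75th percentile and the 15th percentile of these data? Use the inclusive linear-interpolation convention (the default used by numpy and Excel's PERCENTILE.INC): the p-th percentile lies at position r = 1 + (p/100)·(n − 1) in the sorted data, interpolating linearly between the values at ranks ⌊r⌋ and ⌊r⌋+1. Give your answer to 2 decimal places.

n = 8.
P15: r = 2.05; ranks 2–3 are 64, 65; interpolating gives 64.05.
P75: r = 6.25; ranks 6–7 are 89, 92; interpolating gives 89.75.
Difference: 89.75 − 64.05 = 25.7.

25.70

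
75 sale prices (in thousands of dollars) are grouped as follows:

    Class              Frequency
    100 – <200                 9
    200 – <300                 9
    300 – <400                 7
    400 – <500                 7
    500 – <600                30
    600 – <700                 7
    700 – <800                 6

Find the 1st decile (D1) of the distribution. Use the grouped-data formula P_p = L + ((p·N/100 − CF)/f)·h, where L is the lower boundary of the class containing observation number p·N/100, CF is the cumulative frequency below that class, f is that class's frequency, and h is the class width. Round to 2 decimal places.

N = 75; target position k = 10/100 · 75 = 7.5.
Cumulative frequencies: 9, 18, 25, 32, 62, 69, 75.
Observation 7.5 falls in the class 100 – <200.
L = 100, CF = 0, f = 9, h = 100.
P10 = 100 + ((7.5 − 0)/9)·100 = 100 + 83.3333 = 183.333.

183.33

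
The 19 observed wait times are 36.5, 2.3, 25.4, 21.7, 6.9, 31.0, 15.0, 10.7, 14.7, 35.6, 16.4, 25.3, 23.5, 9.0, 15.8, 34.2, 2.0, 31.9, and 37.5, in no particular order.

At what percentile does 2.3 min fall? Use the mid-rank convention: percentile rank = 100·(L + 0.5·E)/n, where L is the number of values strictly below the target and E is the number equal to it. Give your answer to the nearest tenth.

7.9

Sorted: 2.0, 2.3, 6.9, 9.0, 10.7, 14.7, 15.0, 15.8, 16.4, 21.7, 23.5, 25.3, 25.4, 31.0, 31.9, 34.2, 35.6, 36.5, 37.5.
Count below 2.3: L = 1; count equal: E = 1; n = 19.
Percentile rank = 100·(1 + 0.5·1)/19 = 100·1.5/19 = 7.895.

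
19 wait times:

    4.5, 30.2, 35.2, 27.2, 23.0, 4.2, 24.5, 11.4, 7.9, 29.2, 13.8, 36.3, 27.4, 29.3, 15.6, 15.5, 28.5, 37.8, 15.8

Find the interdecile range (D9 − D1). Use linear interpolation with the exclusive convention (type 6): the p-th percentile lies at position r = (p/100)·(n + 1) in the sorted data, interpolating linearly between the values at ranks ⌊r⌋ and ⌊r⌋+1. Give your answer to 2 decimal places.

31.80

Sorted: 4.2, 4.5, 7.9, 11.4, 13.8, 15.5, 15.6, 15.8, 23.0, 24.5, 27.2, 27.4, 28.5, 29.2, 29.3, 30.2, 35.2, 36.3, 37.8.
n = 19.
P10: r = 2 (integer) → 4.5.
P90: r = 18 (integer) → 36.3.
Difference: 36.3 − 4.5 = 31.8.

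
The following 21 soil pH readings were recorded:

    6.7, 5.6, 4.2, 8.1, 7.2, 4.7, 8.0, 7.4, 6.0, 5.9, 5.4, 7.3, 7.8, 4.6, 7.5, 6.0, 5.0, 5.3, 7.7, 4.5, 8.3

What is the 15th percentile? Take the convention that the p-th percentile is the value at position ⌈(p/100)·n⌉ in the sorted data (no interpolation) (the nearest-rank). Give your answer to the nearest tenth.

4.7

Sorted: 4.2, 4.5, 4.6, 4.7, 5.0, 5.3, 5.4, 5.6, 5.9, 6.0, 6.0, 6.7, 7.2, 7.3, 7.4, 7.5, 7.7, 7.8, 8.0, 8.1, 8.3.
n = 21.
Position = ⌈15/100 · 21⌉ = ⌈3.15⌉ = 4.
The value at rank 4 is 4.7.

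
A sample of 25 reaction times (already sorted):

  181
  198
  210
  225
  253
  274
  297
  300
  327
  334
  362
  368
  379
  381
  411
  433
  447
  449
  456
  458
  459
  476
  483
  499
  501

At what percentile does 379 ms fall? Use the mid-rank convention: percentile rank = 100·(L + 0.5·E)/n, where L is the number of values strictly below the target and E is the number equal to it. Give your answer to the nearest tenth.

50.0

Count below 379: L = 12; count equal: E = 1; n = 25.
Percentile rank = 100·(12 + 0.5·1)/25 = 100·12.5/25 = 50.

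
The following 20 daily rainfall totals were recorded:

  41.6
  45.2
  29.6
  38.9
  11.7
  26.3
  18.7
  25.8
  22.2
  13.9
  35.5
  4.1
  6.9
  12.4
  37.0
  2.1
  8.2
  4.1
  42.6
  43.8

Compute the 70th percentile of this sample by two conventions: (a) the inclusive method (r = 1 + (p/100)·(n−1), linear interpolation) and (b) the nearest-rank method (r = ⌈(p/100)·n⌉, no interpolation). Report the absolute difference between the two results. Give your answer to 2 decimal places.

0.45

Sorted: 2.1, 4.1, 4.1, 6.9, 8.2, 11.7, 12.4, 13.9, 18.7, 22.2, 25.8, 26.3, 29.6, 35.5, 37.0, 38.9, 41.6, 42.6, 43.8, 45.2.
n = 20.
(a) r = 14.3; between ranks 14 (35.5) and 15 (37.0): 35.95.
(b) the nearest-rank method: rank 14 → 35.5.
|35.95 − 35.5| = 0.45.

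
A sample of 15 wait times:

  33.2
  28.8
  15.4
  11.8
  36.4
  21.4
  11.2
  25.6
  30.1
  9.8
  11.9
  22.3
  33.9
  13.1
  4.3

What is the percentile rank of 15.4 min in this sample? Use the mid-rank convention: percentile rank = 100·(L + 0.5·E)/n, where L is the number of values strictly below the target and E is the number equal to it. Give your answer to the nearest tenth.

Sorted: 4.3, 9.8, 11.2, 11.8, 11.9, 13.1, 15.4, 21.4, 22.3, 25.6, 28.8, 30.1, 33.2, 33.9, 36.4.
Count below 15.4: L = 6; count equal: E = 1; n = 15.
Percentile rank = 100·(6 + 0.5·1)/15 = 100·6.5/15 = 43.33.

43.3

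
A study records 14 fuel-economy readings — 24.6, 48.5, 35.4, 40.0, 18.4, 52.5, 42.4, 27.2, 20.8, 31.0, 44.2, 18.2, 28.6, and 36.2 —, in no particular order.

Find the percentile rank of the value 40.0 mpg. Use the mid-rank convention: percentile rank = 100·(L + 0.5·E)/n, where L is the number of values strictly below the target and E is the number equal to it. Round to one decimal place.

67.9

Sorted: 18.2, 18.4, 20.8, 24.6, 27.2, 28.6, 31.0, 35.4, 36.2, 40.0, 42.4, 44.2, 48.5, 52.5.
Count below 40.0: L = 9; count equal: E = 1; n = 14.
Percentile rank = 100·(9 + 0.5·1)/14 = 100·9.5/14 = 67.86.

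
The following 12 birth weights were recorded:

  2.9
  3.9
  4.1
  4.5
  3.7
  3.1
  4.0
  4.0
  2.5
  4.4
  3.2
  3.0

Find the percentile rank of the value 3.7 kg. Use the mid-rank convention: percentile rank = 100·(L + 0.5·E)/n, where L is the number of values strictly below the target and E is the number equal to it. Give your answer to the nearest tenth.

Sorted: 2.5, 2.9, 3.0, 3.1, 3.2, 3.7, 3.9, 4.0, 4.0, 4.1, 4.4, 4.5.
Count below 3.7: L = 5; count equal: E = 1; n = 12.
Percentile rank = 100·(5 + 0.5·1)/12 = 100·5.5/12 = 45.83.

45.8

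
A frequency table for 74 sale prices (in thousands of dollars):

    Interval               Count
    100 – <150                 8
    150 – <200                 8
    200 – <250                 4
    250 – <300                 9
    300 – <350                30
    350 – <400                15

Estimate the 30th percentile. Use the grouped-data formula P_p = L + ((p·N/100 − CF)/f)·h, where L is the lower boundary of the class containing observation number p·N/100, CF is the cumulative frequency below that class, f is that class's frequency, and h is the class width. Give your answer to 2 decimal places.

N = 74; target position k = 30/100 · 74 = 22.2.
Cumulative frequencies: 8, 16, 20, 29, 59, 74.
Observation 22.2 falls in the class 250 – <300.
L = 250, CF = 20, f = 9, h = 50.
P30 = 250 + ((22.2 − 20)/9)·50 = 250 + 12.2222 = 262.222.

262.22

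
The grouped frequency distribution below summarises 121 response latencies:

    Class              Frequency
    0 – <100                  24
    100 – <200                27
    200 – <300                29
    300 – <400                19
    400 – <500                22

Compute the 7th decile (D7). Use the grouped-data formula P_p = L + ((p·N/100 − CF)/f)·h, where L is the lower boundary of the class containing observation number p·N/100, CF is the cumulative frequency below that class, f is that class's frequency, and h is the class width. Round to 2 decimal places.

N = 121; target position k = 70/100 · 121 = 84.7.
Cumulative frequencies: 24, 51, 80, 99, 121.
Observation 84.7 falls in the class 300 – <400.
L = 300, CF = 80, f = 19, h = 100.
P70 = 300 + ((84.7 − 80)/19)·100 = 300 + 24.7368 = 324.737.

324.74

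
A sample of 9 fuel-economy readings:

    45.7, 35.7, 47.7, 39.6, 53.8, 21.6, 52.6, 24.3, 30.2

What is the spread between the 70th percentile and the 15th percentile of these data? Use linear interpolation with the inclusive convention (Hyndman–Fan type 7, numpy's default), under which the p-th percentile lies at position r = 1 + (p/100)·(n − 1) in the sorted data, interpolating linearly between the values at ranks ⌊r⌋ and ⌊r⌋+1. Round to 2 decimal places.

Sorted: 21.6, 24.3, 30.2, 35.7, 39.6, 45.7, 47.7, 52.6, 53.8.
n = 9.
P15: r = 2.2; ranks 2–3 are 24.3, 30.2; interpolating gives 25.48.
P70: r = 6.6; ranks 6–7 are 45.7, 47.7; interpolating gives 46.9.
Difference: 46.9 − 25.48 = 21.42.

21.42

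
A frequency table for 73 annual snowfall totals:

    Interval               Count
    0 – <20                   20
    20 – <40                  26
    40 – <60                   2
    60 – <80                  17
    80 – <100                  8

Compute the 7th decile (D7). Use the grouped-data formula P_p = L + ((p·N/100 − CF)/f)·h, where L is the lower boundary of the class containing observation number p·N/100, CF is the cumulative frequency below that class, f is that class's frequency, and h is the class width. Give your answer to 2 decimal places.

63.65

N = 73; target position k = 70/100 · 73 = 51.1.
Cumulative frequencies: 20, 46, 48, 65, 73.
Observation 51.1 falls in the class 60 – <80.
L = 60, CF = 48, f = 17, h = 20.
P70 = 60 + ((51.1 − 48)/17)·20 = 60 + 3.64706 = 63.6471.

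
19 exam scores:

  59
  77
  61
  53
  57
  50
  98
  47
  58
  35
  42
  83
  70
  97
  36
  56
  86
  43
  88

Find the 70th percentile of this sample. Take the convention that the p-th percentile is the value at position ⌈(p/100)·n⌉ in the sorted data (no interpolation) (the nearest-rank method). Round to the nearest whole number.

Sorted: 35, 36, 42, 43, 47, 50, 53, 56, 57, 58, 59, 61, 70, 77, 83, 86, 88, 97, 98.
n = 19.
Position = ⌈70/100 · 19⌉ = ⌈13.3⌉ = 14.
The value at rank 14 is 77.

77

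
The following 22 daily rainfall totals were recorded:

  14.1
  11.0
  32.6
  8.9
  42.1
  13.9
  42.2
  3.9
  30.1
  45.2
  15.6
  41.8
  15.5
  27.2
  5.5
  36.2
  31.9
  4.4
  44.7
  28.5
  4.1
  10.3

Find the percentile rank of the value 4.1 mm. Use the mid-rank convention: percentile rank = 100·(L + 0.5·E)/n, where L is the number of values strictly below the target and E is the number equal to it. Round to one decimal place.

Sorted: 3.9, 4.1, 4.4, 5.5, 8.9, 10.3, 11.0, 13.9, 14.1, 15.5, 15.6, 27.2, 28.5, 30.1, 31.9, 32.6, 36.2, 41.8, 42.1, 42.2, 44.7, 45.2.
Count below 4.1: L = 1; count equal: E = 1; n = 22.
Percentile rank = 100·(1 + 0.5·1)/22 = 100·1.5/22 = 6.818.

6.8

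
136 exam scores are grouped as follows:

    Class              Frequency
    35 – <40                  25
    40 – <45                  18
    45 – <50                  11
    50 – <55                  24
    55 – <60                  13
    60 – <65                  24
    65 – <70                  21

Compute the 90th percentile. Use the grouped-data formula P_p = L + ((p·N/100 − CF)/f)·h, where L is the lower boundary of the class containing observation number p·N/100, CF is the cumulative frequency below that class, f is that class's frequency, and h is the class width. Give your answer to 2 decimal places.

66.76

N = 136; target position k = 90/100 · 136 = 122.4.
Cumulative frequencies: 25, 43, 54, 78, 91, 115, 136.
Observation 122.4 falls in the class 65 – <70.
L = 65, CF = 115, f = 21, h = 5.
P90 = 65 + ((122.4 − 115)/21)·5 = 65 + 1.7619 = 66.7619.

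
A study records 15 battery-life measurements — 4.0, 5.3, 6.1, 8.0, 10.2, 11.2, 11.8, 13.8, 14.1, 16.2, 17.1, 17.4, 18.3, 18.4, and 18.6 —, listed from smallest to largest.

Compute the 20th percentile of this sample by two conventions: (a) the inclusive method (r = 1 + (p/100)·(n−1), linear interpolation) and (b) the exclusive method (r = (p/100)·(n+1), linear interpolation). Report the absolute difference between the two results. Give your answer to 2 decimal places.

1.14

n = 15.
(a) r = 3.8; between ranks 3 (6.1) and 4 (8.0): 7.62.
(b) r = 3.2; between ranks 3 (6.1) and 4 (8.0): 6.48.
|7.62 − 6.48| = 1.14.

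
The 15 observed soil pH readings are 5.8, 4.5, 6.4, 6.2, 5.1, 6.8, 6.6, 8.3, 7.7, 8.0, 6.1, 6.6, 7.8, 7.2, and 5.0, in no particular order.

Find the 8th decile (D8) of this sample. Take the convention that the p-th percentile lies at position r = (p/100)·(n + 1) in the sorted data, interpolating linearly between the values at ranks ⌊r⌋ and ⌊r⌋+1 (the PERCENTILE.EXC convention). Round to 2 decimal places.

7.78

Sorted: 4.5, 5.0, 5.1, 5.8, 6.1, 6.2, 6.4, 6.6, 6.6, 6.8, 7.2, 7.7, 7.8, 8.0, 8.3.
n = 15.
r = (80/100)·(15 + 1) = 12.8.
Rank 12 is 7.7 and rank 13 is 7.8.
Interpolate: 7.7 + 0.8·(7.8 − 7.7) = 7.7 + 0.8·0.1 = 7.78.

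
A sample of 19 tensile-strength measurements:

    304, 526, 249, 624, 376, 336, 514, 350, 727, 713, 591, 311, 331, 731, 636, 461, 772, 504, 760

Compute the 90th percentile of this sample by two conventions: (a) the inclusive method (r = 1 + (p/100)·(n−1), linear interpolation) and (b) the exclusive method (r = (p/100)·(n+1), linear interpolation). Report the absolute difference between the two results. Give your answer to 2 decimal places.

23.20

Sorted: 249, 304, 311, 331, 336, 350, 376, 461, 504, 514, 526, 591, 624, 636, 713, 727, 731, 760, 772.
n = 19.
(a) r = 17.2; between ranks 17 (731) and 18 (760): 736.8.
(b) r = 18 → value at rank 18 = 760.
|736.8 − 760| = 23.2.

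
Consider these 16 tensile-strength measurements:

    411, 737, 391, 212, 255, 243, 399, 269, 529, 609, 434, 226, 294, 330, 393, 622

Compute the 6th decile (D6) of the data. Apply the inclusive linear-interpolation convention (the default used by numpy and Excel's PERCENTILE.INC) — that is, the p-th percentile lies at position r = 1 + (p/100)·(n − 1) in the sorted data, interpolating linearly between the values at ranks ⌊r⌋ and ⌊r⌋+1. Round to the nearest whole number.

399

Sorted: 212, 226, 243, 255, 269, 294, 330, 391, 393, 399, 411, 434, 529, 609, 622, 737.
n = 16.
r = 1 + (60/100)·(16 − 1) = 1 + 9 = 10.
r is an integer, so P60 is the value at rank 10: 399.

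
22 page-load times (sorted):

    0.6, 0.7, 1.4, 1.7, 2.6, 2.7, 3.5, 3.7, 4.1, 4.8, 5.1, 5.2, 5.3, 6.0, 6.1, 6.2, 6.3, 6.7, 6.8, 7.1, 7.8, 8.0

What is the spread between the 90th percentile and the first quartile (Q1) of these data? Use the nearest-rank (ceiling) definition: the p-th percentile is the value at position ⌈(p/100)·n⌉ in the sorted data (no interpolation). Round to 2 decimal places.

n = 22.
P25: rank ⌈25/100·22⌉ = 6 → 2.7.
P90: rank ⌈90/100·22⌉ = 20 → 7.1.
Difference: 7.1 − 2.7 = 4.4.

4.40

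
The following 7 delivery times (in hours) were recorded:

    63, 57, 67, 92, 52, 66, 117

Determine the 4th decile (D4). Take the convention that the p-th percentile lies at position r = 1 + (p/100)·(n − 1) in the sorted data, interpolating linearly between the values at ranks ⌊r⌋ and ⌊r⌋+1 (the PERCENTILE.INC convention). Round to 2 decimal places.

Sorted: 52, 57, 63, 66, 67, 92, 117.
n = 7.
r = 1 + (40/100)·(7 − 1) = 1 + 2.4 = 3.4.
Rank 3 is 63 and rank 4 is 66.
Interpolate: 63 + 0.4·(66 − 63) = 63 + 0.4·3 = 64.2.

64.20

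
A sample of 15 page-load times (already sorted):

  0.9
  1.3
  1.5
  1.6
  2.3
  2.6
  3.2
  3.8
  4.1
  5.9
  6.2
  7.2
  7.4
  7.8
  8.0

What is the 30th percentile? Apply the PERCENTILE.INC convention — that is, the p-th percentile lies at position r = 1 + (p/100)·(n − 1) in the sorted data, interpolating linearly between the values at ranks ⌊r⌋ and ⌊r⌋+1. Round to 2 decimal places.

n = 15.
r = 1 + (30/100)·(15 − 1) = 1 + 4.2 = 5.2.
Rank 5 is 2.3 and rank 6 is 2.6.
Interpolate: 2.3 + 0.2·(2.6 − 2.3) = 2.3 + 0.2·0.3 = 2.36.

2.36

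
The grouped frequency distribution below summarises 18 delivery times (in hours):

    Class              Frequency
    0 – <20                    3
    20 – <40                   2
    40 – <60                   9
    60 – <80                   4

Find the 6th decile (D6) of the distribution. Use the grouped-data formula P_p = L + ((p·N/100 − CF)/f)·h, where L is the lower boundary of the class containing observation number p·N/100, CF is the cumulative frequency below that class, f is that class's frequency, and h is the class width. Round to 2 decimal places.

N = 18; target position k = 60/100 · 18 = 10.8.
Cumulative frequencies: 3, 5, 14, 18.
Observation 10.8 falls in the class 40 – <60.
L = 40, CF = 5, f = 9, h = 20.
P60 = 40 + ((10.8 − 5)/9)·20 = 40 + 12.8889 = 52.8889.

52.89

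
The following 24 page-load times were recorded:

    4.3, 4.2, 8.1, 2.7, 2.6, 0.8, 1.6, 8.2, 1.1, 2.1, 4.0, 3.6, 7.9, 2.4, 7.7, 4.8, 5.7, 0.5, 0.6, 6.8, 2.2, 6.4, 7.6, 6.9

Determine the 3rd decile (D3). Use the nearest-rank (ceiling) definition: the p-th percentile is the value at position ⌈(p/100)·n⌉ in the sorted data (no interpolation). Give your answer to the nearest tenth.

Sorted: 0.5, 0.6, 0.8, 1.1, 1.6, 2.1, 2.2, 2.4, 2.6, 2.7, 3.6, 4.0, 4.2, 4.3, 4.8, 5.7, 6.4, 6.8, 6.9, 7.6, 7.7, 7.9, 8.1, 8.2.
n = 24.
Position = ⌈30/100 · 24⌉ = ⌈7.2⌉ = 8.
The value at rank 8 is 2.4.

2.4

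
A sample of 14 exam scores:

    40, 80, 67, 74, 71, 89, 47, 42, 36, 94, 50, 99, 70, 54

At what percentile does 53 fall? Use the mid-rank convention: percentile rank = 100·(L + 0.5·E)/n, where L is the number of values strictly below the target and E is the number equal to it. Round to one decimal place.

Sorted: 36, 40, 42, 47, 50, 54, 67, 70, 71, 74, 80, 89, 94, 99.
Count below 53: L = 5; count equal: E = 0; n = 14.
Percentile rank = 100·(5 + 0.5·0)/14 = 100·5/14 = 35.71.

35.7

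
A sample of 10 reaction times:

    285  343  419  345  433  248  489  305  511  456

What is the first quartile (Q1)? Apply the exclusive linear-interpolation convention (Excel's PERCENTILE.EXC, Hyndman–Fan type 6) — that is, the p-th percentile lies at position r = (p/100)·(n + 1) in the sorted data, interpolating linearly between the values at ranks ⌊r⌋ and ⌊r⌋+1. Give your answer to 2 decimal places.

Sorted: 248, 285, 305, 343, 345, 419, 433, 456, 489, 511.
n = 10.
r = (25/100)·(10 + 1) = 2.75.
Rank 2 is 285 and rank 3 is 305.
Interpolate: 285 + 0.75·(305 − 285) = 285 + 0.75·20 = 300.

300.00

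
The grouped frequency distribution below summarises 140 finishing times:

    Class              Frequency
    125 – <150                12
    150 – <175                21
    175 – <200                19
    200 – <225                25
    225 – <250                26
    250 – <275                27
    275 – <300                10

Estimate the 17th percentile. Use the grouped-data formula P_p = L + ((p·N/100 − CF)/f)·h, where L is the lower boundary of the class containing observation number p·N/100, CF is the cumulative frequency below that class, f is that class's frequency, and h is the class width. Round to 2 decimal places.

N = 140; target position k = 17/100 · 140 = 23.8.
Cumulative frequencies: 12, 33, 52, 77, 103, 130, 140.
Observation 23.8 falls in the class 150 – <175.
L = 150, CF = 12, f = 21, h = 25.
P17 = 150 + ((23.8 − 12)/21)·25 = 150 + 14.0476 = 164.048.

164.05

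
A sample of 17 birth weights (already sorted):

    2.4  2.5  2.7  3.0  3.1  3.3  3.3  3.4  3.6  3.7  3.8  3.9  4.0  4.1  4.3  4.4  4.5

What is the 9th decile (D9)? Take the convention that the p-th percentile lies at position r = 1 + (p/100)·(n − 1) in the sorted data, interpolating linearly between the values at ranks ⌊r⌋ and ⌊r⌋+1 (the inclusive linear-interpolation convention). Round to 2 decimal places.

4.34

n = 17.
r = 1 + (90/100)·(17 − 1) = 1 + 14.4 = 15.4.
Rank 15 is 4.3 and rank 16 is 4.4.
Interpolate: 4.3 + 0.4·(4.4 − 4.3) = 4.3 + 0.4·0.1 = 4.34.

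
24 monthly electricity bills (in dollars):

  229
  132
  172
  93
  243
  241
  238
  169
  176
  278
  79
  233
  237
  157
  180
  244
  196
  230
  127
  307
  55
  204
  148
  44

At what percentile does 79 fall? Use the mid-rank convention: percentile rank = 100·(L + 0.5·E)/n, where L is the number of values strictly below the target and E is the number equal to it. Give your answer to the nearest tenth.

Sorted: 44, 55, 79, 93, 127, 132, 148, 157, 169, 172, 176, 180, 196, 204, 229, 230, 233, 237, 238, 241, 243, 244, 278, 307.
Count below 79: L = 2; count equal: E = 1; n = 24.
Percentile rank = 100·(2 + 0.5·1)/24 = 100·2.5/24 = 10.42.

10.4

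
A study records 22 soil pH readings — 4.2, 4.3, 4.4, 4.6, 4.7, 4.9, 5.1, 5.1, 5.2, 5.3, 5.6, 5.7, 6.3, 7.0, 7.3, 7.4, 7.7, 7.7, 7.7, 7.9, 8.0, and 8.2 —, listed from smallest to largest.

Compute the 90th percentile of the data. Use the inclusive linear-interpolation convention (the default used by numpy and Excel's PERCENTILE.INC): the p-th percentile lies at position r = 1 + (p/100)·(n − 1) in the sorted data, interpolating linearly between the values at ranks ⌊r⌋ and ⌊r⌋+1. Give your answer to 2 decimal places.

7.88

n = 22.
r = 1 + (90/100)·(22 − 1) = 1 + 18.9 = 19.9.
Rank 19 is 7.7 and rank 20 is 7.9.
Interpolate: 7.7 + 0.9·(7.9 − 7.7) = 7.7 + 0.9·0.2 = 7.88.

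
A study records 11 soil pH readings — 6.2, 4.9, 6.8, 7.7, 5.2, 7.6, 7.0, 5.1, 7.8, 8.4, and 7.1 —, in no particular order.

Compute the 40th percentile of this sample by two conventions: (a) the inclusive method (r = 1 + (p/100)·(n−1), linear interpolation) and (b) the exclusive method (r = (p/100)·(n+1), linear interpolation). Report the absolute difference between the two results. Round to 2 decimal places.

0.12

Sorted: 4.9, 5.1, 5.2, 6.2, 6.8, 7.0, 7.1, 7.6, 7.7, 7.8, 8.4.
n = 11.
(a) r = 5 → value at rank 5 = 6.8.
(b) r = 4.8; between ranks 4 (6.2) and 5 (6.8): 6.68.
|6.8 − 6.68| = 0.12.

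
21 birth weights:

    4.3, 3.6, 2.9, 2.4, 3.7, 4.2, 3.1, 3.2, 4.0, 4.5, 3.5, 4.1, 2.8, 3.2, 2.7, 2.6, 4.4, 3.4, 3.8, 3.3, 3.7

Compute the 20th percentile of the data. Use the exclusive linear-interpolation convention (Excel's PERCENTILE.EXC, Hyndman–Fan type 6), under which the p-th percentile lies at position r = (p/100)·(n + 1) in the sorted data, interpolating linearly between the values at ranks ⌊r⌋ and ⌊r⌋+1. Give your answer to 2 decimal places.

2.84

Sorted: 2.4, 2.6, 2.7, 2.8, 2.9, 3.1, 3.2, 3.2, 3.3, 3.4, 3.5, 3.6, 3.7, 3.7, 3.8, 4.0, 4.1, 4.2, 4.3, 4.4, 4.5.
n = 21.
r = (20/100)·(21 + 1) = 4.4.
Rank 4 is 2.8 and rank 5 is 2.9.
Interpolate: 2.8 + 0.4·(2.9 − 2.8) = 2.8 + 0.4·0.1 = 2.84.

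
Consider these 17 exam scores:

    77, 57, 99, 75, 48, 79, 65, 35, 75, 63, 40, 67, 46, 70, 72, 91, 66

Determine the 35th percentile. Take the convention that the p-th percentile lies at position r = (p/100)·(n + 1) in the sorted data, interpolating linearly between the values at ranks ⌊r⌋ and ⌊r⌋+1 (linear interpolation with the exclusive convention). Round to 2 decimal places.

63.60

Sorted: 35, 40, 46, 48, 57, 63, 65, 66, 67, 70, 72, 75, 75, 77, 79, 91, 99.
n = 17.
r = (35/100)·(17 + 1) = 6.3.
Rank 6 is 63 and rank 7 is 65.
Interpolate: 63 + 0.3·(65 − 63) = 63 + 0.3·2 = 63.6.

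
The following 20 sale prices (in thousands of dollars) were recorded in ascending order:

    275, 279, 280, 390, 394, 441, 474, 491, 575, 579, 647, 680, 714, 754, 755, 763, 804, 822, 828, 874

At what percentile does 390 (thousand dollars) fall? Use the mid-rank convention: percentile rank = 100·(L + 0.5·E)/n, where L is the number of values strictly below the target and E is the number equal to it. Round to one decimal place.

Count below 390: L = 3; count equal: E = 1; n = 20.
Percentile rank = 100·(3 + 0.5·1)/20 = 100·3.5/20 = 17.5.

17.5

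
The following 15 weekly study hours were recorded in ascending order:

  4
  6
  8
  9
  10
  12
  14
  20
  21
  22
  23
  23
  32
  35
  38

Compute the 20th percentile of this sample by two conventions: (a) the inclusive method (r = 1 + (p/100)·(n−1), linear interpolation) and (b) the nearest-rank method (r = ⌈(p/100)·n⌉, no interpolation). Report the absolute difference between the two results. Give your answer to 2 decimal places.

n = 15.
(a) r = 3.8; between ranks 3 (8) and 4 (9): 8.8.
(b) the nearest-rank method: rank 3 → 8.
|8.8 − 8| = 0.8.

0.80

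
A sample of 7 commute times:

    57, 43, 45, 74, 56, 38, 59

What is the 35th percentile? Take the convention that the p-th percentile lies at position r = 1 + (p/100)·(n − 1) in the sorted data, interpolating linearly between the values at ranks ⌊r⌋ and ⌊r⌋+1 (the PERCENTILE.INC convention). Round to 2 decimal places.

Sorted: 38, 43, 45, 56, 57, 59, 74.
n = 7.
r = 1 + (35/100)·(7 − 1) = 1 + 2.1 = 3.1.
Rank 3 is 45 and rank 4 is 56.
Interpolate: 45 + 0.1·(56 − 45) = 45 + 0.1·11 = 46.1.

46.10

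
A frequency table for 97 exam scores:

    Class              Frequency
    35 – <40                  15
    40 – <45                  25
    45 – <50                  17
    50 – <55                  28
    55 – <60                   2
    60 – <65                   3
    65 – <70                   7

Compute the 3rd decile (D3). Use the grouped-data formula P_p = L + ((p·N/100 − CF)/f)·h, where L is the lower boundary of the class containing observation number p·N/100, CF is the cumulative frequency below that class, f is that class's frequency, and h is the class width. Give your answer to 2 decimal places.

N = 97; target position k = 30/100 · 97 = 29.1.
Cumulative frequencies: 15, 40, 57, 85, 87, 90, 97.
Observation 29.1 falls in the class 40 – <45.
L = 40, CF = 15, f = 25, h = 5.
P30 = 40 + ((29.1 − 15)/25)·5 = 40 + 2.82 = 42.82.

42.82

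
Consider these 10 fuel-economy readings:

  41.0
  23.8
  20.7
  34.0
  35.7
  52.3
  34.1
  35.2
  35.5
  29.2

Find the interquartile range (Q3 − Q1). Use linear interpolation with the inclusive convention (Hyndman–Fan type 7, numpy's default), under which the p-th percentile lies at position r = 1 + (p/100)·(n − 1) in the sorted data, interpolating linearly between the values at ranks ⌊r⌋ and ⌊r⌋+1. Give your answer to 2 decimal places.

Sorted: 20.7, 23.8, 29.2, 34.0, 34.1, 35.2, 35.5, 35.7, 41.0, 52.3.
n = 10.
P25: r = 3.25; ranks 3–4 are 29.2, 34.0; interpolating gives 30.4.
P75: r = 7.75; ranks 7–8 are 35.5, 35.7; interpolating gives 35.65.
Difference: 35.65 − 30.4 = 5.25.

5.25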